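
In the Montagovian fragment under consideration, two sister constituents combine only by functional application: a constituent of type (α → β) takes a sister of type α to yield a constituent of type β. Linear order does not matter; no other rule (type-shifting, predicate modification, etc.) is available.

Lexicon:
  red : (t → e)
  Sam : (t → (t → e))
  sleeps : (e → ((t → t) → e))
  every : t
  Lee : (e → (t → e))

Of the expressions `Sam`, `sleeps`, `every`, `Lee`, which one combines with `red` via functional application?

every

Sam : (t → (t → e)) — red needs t; Sam needs t; neither fits.
sleeps : (e → ((t → t) → e)) — red needs t; sleeps needs e; neither fits.
every — combines: red : (t → e) takes every : t as argument, giving e.
Lee : (e → (t → e)) — red needs t; Lee needs e; neither fits.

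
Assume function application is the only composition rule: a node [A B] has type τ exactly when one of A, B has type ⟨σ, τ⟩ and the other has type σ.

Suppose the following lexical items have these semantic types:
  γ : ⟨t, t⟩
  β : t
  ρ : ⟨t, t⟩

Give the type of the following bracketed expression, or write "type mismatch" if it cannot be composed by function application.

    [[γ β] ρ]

t

[γ β] — γ of type ⟨t, t⟩ combines with β of type t: type t.
[[γ β] ρ] — ρ of type ⟨t, t⟩ combines with [γ β] of type t: type t.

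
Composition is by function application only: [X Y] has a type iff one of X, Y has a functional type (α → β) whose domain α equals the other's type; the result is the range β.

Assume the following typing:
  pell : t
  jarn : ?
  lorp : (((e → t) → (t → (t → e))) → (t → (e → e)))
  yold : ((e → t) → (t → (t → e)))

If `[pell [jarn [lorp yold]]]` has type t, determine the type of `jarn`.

((t → (e → e)) → (t → t))

[pell [jarn [lorp yold]]] must have type t. The sister pell has type t; that is not a function onto t, so [jarn [lorp yold]] must be the functor, of type (t → t).
[jarn [lorp yold]] must have type (t → t). The sister [lorp yold] has type (t → (e → e)); that is not a function onto (t → t), so jarn must be the functor, of type ((t → (e → e)) → (t → t)).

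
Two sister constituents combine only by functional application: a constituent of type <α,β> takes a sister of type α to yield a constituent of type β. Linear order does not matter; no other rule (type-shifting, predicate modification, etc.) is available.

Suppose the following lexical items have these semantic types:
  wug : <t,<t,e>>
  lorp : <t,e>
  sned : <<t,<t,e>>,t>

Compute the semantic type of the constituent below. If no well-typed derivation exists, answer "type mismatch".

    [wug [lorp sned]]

type mismatch

[lorp sned]: <t,e> with <<t,<t,e>>,t> — neither is a function whose domain matches the other; composition fails here.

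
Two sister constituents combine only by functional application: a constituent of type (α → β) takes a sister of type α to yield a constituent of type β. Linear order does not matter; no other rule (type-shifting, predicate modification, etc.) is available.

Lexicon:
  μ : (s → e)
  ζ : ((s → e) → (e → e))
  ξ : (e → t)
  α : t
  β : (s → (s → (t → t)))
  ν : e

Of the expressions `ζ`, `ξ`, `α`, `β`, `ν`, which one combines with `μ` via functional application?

ζ — combines: ζ : ((s → e) → (e → e)) takes μ : (s → e) as argument, giving (e → e).
ξ : (e → t) — no; μ wants s, and ξ wants e.
α : t — no; μ wants s, and α wants nothing (atomic).
β : (s → (s → (t → t))) — no; μ wants s, and β wants s.
ν : e — no; μ wants s, and ν wants nothing (atomic).

ζ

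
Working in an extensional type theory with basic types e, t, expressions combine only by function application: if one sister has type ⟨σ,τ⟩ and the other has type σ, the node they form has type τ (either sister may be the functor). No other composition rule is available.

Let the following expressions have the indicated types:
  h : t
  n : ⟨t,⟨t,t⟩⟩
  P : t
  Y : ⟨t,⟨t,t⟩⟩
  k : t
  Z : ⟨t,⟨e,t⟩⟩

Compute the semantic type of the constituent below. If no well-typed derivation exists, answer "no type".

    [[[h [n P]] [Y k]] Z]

[n P]: n is ⟨t,⟨t,t⟩⟩, P is t; result ⟨t,t⟩.
[h [n P]]: [n P] is ⟨t,t⟩, h is t; result t.
[Y k]: Y is ⟨t,⟨t,t⟩⟩, k is t; result ⟨t,t⟩.
[[h [n P]] [Y k]]: [Y k] is ⟨t,t⟩, [h [n P]] is t; result t.
[[[h [n P]] [Y k]] Z]: Z is ⟨t,⟨e,t⟩⟩, [[h [n P]] [Y k]] is t; result ⟨e,t⟩.

⟨e,t⟩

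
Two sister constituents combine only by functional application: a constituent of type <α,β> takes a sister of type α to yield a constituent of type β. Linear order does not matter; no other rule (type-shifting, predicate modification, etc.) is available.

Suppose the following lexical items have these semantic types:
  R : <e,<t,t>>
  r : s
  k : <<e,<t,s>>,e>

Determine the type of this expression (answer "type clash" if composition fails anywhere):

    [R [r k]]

[r k]: s and <<e,<t,s>>,e> cannot combine by function application — type clash.

type clash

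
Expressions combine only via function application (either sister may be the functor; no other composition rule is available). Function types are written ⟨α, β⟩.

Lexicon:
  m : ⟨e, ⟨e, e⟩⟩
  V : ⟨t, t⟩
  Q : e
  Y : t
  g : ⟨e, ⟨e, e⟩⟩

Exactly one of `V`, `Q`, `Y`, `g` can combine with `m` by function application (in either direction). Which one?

V : ⟨t, t⟩ — no; m wants e, and V wants t.
Q — combines: m : ⟨e, ⟨e, e⟩⟩ takes Q : e as argument, giving ⟨e, e⟩.
Y : t — no; m wants e, and Y wants nothing (atomic).
g : ⟨e, ⟨e, e⟩⟩ — no; m wants e, and g wants e.

Q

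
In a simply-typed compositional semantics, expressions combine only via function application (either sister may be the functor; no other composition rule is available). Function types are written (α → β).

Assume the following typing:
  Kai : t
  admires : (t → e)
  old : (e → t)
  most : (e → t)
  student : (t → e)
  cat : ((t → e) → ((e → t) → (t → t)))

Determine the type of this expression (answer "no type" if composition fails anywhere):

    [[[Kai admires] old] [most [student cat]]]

At [Kai admires], admires : (t → e) takes Kai : t, giving e.
At [[Kai admires] old], old : (e → t) takes [Kai admires] : e, giving t.
At [student cat], cat : ((t → e) → ((e → t) → (t → t))) takes student : (t → e), giving ((e → t) → (t → t)).
At [most [student cat]], [student cat] : ((e → t) → (t → t)) takes most : (e → t), giving (t → t).
At [[[Kai admires] old] [most [student cat]]], [most [student cat]] : (t → t) takes [[Kai admires] old] : t, giving t.

t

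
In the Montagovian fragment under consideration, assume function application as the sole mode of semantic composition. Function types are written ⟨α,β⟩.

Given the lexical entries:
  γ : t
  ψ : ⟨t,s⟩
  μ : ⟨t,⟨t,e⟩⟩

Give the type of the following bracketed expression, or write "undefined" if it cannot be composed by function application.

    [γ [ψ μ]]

[ψ μ]: ⟨t,s⟩ and ⟨t,⟨t,e⟩⟩ cannot combine by function application — type clash.

undefined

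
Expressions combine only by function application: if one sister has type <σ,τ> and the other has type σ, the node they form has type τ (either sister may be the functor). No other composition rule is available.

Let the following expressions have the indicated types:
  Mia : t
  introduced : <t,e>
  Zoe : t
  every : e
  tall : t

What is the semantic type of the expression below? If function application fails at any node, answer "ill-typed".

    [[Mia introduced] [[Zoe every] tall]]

[Mia introduced]: functor introduced : <t,e>, argument Mia : t; result e.
[Zoe every]: t with e — neither is a function whose domain matches the other; composition fails here.

ill-typed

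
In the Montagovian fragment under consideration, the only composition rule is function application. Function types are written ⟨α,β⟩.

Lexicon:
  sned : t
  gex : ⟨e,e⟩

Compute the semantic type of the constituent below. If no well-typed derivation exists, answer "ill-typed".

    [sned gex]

ill-typed

[sned gex]: t with ⟨e,e⟩ — neither is a function whose domain matches the other; composition fails here.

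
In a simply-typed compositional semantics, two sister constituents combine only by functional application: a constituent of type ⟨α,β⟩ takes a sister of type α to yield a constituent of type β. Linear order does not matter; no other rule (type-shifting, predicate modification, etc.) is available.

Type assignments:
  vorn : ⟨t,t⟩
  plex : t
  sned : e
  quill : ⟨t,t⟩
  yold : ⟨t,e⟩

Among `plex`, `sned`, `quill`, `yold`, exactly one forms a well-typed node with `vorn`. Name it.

plex — combines: vorn : ⟨t,t⟩ takes plex : t as argument, giving t.
sned : e — neither side's domain matches the other.
quill : ⟨t,t⟩ — neither side's domain matches the other.
yold : ⟨t,e⟩ — neither side's domain matches the other.

plex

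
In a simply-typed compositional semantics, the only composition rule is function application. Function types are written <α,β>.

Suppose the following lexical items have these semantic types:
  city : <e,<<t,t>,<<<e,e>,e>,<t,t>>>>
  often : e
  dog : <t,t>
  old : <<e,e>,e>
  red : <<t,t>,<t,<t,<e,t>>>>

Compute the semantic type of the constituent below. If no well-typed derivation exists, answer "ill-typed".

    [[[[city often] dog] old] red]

At [city often], city : <e,<<t,t>,<<<e,e>,e>,<t,t>>>> takes often : e, giving <<t,t>,<<<e,e>,e>,<t,t>>>.
At [[city often] dog], [city often] : <<t,t>,<<<e,e>,e>,<t,t>>> takes dog : <t,t>, giving <<<e,e>,e>,<t,t>>.
At [[[city often] dog] old], [[city often] dog] : <<<e,e>,e>,<t,t>> takes old : <<e,e>,e>, giving <t,t>.
At [[[[city often] dog] old] red], red : <<t,t>,<t,<t,<e,t>>>> takes [[[city often] dog] old] : <t,t>, giving <t,<t,<e,t>>>.

<t,<t,<e,t>>>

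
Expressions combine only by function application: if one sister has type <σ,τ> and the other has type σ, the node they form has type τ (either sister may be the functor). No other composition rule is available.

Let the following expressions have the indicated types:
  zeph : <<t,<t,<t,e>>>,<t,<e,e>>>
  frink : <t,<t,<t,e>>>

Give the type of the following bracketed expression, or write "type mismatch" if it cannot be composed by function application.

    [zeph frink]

[zeph frink]: <<t,<t,<t,e>>>,<t,<e,e>>> applied to <t,<t,<t,e>>> yields <t,<e,e>>.

<t,<e,e>>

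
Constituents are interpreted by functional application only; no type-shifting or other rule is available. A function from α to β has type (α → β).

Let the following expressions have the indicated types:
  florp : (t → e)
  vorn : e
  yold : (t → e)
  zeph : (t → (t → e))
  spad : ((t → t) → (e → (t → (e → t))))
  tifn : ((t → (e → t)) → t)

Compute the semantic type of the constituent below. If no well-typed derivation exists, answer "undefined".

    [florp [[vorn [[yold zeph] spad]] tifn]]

undefined

At [yold zeph]: neither (t → e) nor (t → (t → e)) can take the other as argument; the node is ill-typed.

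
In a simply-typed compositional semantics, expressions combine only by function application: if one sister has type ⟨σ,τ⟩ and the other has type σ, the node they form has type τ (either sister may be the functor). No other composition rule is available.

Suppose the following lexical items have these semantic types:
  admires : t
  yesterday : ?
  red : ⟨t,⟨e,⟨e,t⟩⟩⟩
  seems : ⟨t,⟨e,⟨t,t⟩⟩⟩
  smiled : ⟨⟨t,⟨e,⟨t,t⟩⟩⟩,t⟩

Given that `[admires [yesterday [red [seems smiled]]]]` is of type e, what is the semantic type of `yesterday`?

⟨⟨e,⟨e,t⟩⟩,⟨t,e⟩⟩

[admires [yesterday [red [seems smiled]]]] must have type e. The sister admires has type t; that is not a function onto e, so [yesterday [red [seems smiled]]] must be the functor, of type ⟨t,e⟩.
[yesterday [red [seems smiled]]] must have type ⟨t,e⟩. The sister [red [seems smiled]] has type ⟨e,⟨e,t⟩⟩; that is not a function onto ⟨t,e⟩, so yesterday must be the functor, of type ⟨⟨e,⟨e,t⟩⟩,⟨t,e⟩⟩.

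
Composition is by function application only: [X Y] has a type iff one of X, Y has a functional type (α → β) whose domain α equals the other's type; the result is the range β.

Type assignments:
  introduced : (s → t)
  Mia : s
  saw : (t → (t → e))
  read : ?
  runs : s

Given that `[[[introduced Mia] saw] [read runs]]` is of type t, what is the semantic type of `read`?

(s → ((t → e) → t))

[[[introduced Mia] saw] [read runs]] is required to be t. [[introduced Mia] saw] : (t → e) cannot yield t as functor, so [read runs] : ((t → e) → t).
[read runs] is required to be ((t → e) → t). runs : s cannot yield ((t → e) → t) as functor, so read : (s → ((t → e) → t)).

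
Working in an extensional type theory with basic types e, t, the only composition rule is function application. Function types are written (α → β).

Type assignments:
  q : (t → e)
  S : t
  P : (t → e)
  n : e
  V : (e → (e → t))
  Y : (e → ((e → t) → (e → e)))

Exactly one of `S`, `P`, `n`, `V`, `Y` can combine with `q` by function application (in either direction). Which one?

S — combines: q : (t → e) takes S : t as argument, giving e.
P : (t → e) — no; q wants t, and P wants t.
n : e — no; q wants t, and n wants nothing (atomic).
V : (e → (e → t)) — no; q wants t, and V wants e.
Y : (e → ((e → t) → (e → e))) — no; q wants t, and Y wants e.

S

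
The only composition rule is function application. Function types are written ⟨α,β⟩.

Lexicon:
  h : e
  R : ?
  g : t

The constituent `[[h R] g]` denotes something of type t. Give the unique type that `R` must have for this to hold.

⟨e,⟨t,t⟩⟩

For [[h R] g] to have type t with g of type t, [h R] must be the function: [h R] : ⟨t,t⟩.
For [h R] to have type ⟨t,t⟩ with h of type e, R must be the function: R : ⟨e,⟨t,t⟩⟩.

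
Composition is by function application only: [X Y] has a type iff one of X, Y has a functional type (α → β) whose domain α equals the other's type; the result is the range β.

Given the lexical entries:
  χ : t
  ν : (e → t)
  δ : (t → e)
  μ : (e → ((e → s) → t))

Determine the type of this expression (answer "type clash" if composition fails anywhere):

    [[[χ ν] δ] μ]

type clash

At [χ ν]: neither t nor (e → t) can take the other as argument; the node is ill-typed.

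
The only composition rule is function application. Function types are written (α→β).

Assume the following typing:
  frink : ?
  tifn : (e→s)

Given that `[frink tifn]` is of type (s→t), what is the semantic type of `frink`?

For [frink tifn] to have type (s→t) with tifn of type (e→s), frink must be the function: frink : ((e→s)→(s→t)).

((e→s)→(s→t))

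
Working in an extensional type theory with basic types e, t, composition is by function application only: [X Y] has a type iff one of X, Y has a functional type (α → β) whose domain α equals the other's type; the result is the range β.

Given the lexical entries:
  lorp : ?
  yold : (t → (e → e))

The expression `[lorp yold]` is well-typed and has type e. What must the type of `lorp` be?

((t → (e → e)) → e)

At [lorp yold] (required: e): yold is (t → (e → e)), which is not a function with range e; hence lorp is the functor — type ((t → (e → e)) → e).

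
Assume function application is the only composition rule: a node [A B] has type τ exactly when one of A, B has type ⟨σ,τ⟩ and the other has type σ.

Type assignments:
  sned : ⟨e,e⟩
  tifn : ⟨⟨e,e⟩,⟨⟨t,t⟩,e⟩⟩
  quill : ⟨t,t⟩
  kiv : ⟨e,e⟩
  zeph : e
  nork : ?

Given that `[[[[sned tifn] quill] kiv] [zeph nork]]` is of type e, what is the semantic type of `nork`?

[[[[sned tifn] quill] kiv] [zeph nork]] is required to be e. [[[sned tifn] quill] kiv] : e cannot yield e as functor, so [zeph nork] : ⟨e,e⟩.
[zeph nork] is required to be ⟨e,e⟩. zeph : e cannot yield ⟨e,e⟩ as functor, so nork : ⟨e,⟨e,e⟩⟩.

⟨e,⟨e,e⟩⟩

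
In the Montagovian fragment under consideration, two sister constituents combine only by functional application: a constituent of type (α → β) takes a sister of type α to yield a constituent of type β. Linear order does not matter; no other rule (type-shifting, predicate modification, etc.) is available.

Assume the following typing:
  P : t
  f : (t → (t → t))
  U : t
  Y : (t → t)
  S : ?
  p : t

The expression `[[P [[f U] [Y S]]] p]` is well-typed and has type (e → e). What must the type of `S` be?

((t → t) → ((t → t) → (t → (t → (e → e)))))

[[P [[f U] [Y S]]] p] is required to be (e → e). p : t cannot yield (e → e) as functor, so [P [[f U] [Y S]]] : (t → (e → e)).
[P [[f U] [Y S]]] is required to be (t → (e → e)). P : t cannot yield (t → (e → e)) as functor, so [[f U] [Y S]] : (t → (t → (e → e))).
[[f U] [Y S]] is required to be (t → (t → (e → e))). [f U] : (t → t) cannot yield (t → (t → (e → e))) as functor, so [Y S] : ((t → t) → (t → (t → (e → e)))).
[Y S] is required to be ((t → t) → (t → (t → (e → e)))). Y : (t → t) cannot yield ((t → t) → (t → (t → (e → e)))) as functor, so S : ((t → t) → ((t → t) → (t → (t → (e → e))))).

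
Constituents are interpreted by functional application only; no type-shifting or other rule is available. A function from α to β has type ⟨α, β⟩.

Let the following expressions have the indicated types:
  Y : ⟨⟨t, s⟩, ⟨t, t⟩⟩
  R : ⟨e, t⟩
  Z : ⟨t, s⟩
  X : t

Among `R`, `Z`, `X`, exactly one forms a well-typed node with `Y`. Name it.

Z

R : ⟨e, t⟩ — does not combine with Y.
Z — combines: Y : ⟨⟨t, s⟩, ⟨t, t⟩⟩ takes Z : ⟨t, s⟩ as argument, giving ⟨t, t⟩.
X : t — does not combine with Y.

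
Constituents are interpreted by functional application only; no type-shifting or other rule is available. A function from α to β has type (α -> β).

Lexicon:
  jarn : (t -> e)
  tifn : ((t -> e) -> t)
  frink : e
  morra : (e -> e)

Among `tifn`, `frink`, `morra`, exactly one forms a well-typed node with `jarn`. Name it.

tifn — combines: tifn : ((t -> e) -> t) takes jarn : (t -> e) as argument, giving t.
frink : e — no; jarn wants t, and frink wants nothing (atomic).
morra : (e -> e) — no; jarn wants t, and morra wants e.

tifn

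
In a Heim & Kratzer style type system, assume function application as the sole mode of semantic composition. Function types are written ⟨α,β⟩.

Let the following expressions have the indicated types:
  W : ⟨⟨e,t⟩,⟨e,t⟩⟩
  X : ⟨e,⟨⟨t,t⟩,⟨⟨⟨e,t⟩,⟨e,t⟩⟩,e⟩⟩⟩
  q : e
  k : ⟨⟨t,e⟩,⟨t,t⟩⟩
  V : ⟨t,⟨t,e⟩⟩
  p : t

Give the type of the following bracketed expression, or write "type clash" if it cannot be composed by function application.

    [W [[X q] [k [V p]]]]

[X q]: functor X : ⟨e,⟨⟨t,t⟩,⟨⟨⟨e,t⟩,⟨e,t⟩⟩,e⟩⟩⟩, argument q : e; result ⟨⟨t,t⟩,⟨⟨⟨e,t⟩,⟨e,t⟩⟩,e⟩⟩.
[V p]: functor V : ⟨t,⟨t,e⟩⟩, argument p : t; result ⟨t,e⟩.
[k [V p]]: functor k : ⟨⟨t,e⟩,⟨t,t⟩⟩, argument [V p] : ⟨t,e⟩; result ⟨t,t⟩.
[[X q] [k [V p]]]: functor [X q] : ⟨⟨t,t⟩,⟨⟨⟨e,t⟩,⟨e,t⟩⟩,e⟩⟩, argument [k [V p]] : ⟨t,t⟩; result ⟨⟨⟨e,t⟩,⟨e,t⟩⟩,e⟩.
[W [[X q] [k [V p]]]]: functor [[X q] [k [V p]]] : ⟨⟨⟨e,t⟩,⟨e,t⟩⟩,e⟩, argument W : ⟨⟨e,t⟩,⟨e,t⟩⟩; result e.

e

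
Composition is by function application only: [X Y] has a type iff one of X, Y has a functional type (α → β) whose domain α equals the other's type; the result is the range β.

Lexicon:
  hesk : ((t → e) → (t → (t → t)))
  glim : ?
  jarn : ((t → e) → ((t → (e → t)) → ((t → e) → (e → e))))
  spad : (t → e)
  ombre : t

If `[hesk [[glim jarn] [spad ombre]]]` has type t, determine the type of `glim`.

For [hesk [[glim jarn] [spad ombre]]] to have type t with hesk of type ((t → e) → (t → (t → t))), [[glim jarn] [spad ombre]] must be the function: [[glim jarn] [spad ombre]] : (((t → e) → (t → (t → t))) → t).
For [[glim jarn] [spad ombre]] to have type (((t → e) → (t → (t → t))) → t) with [spad ombre] of type e, [glim jarn] must be the function: [glim jarn] : (e → (((t → e) → (t → (t → t))) → t)).
For [glim jarn] to have type (e → (((t → e) → (t → (t → t))) → t)) with jarn of type ((t → e) → ((t → (e → t)) → ((t → e) → (e → e)))), glim must be the function: glim : (((t → e) → ((t → (e → t)) → ((t → e) → (e → e)))) → (e → (((t → e) → (t → (t → t))) → t))).

(((t → e) → ((t → (e → t)) → ((t → e) → (e → e)))) → (e → (((t → e) → (t → (t → t))) → t)))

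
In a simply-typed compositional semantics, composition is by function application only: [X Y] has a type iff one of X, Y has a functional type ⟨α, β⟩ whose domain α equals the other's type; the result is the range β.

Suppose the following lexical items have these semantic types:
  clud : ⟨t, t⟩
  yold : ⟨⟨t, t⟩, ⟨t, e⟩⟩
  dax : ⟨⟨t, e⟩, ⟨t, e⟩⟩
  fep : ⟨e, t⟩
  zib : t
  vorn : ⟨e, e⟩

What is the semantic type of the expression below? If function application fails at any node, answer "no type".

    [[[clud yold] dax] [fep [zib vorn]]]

[clud yold] — yold of type ⟨⟨t, t⟩, ⟨t, e⟩⟩ combines with clud of type ⟨t, t⟩: type ⟨t, e⟩.
[[clud yold] dax] — dax of type ⟨⟨t, e⟩, ⟨t, e⟩⟩ combines with [clud yold] of type ⟨t, e⟩: type ⟨t, e⟩.
[zib vorn]: t with ⟨e, e⟩ — neither is a function whose domain matches the other; composition fails here.

no type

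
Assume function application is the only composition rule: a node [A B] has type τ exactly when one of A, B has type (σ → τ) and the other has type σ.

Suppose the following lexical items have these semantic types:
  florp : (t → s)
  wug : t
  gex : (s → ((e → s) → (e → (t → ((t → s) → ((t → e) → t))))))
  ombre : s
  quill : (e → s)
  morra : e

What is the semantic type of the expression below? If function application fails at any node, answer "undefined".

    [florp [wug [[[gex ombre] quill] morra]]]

[gex ombre]: functor gex : (s → ((e → s) → (e → (t → ((t → s) → ((t → e) → t)))))), argument ombre : s; result ((e → s) → (e → (t → ((t → s) → ((t → e) → t))))).
[[gex ombre] quill]: functor [gex ombre] : ((e → s) → (e → (t → ((t → s) → ((t → e) → t))))), argument quill : (e → s); result (e → (t → ((t → s) → ((t → e) → t)))).
[[[gex ombre] quill] morra]: functor [[gex ombre] quill] : (e → (t → ((t → s) → ((t → e) → t)))), argument morra : e; result (t → ((t → s) → ((t → e) → t))).
[wug [[[gex ombre] quill] morra]]: functor [[[gex ombre] quill] morra] : (t → ((t → s) → ((t → e) → t))), argument wug : t; result ((t → s) → ((t → e) → t)).
[florp [wug [[[gex ombre] quill] morra]]]: functor [wug [[[gex ombre] quill] morra]] : ((t → s) → ((t → e) → t)), argument florp : (t → s); result ((t → e) → t).

((t → e) → t)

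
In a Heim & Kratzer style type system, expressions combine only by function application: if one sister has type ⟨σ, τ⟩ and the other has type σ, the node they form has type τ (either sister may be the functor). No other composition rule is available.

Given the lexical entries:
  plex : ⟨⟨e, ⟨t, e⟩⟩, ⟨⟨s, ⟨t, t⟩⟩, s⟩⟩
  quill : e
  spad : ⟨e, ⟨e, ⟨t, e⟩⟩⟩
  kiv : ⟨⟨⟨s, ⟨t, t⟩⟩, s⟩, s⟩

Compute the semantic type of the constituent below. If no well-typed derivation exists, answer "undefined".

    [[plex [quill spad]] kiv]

[quill spad] — spad of type ⟨e, ⟨e, ⟨t, e⟩⟩⟩ combines with quill of type e: type ⟨e, ⟨t, e⟩⟩.
[plex [quill spad]] — plex of type ⟨⟨e, ⟨t, e⟩⟩, ⟨⟨s, ⟨t, t⟩⟩, s⟩⟩ combines with [quill spad] of type ⟨e, ⟨t, e⟩⟩: type ⟨⟨s, ⟨t, t⟩⟩, s⟩.
[[plex [quill spad]] kiv] — kiv of type ⟨⟨⟨s, ⟨t, t⟩⟩, s⟩, s⟩ combines with [plex [quill spad]] of type ⟨⟨s, ⟨t, t⟩⟩, s⟩: type s.

s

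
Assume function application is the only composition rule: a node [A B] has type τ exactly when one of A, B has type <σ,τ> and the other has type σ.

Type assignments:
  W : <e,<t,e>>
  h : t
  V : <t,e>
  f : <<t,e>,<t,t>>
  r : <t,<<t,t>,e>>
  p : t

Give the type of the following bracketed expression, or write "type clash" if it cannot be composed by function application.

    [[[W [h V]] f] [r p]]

e

At [h V], V : <t,e> takes h : t, giving e.
At [W [h V]], W : <e,<t,e>> takes [h V] : e, giving <t,e>.
At [[W [h V]] f], f : <<t,e>,<t,t>> takes [W [h V]] : <t,e>, giving <t,t>.
At [r p], r : <t,<<t,t>,e>> takes p : t, giving <<t,t>,e>.
At [[[W [h V]] f] [r p]], [r p] : <<t,t>,e> takes [[W [h V]] f] : <t,t>, giving e.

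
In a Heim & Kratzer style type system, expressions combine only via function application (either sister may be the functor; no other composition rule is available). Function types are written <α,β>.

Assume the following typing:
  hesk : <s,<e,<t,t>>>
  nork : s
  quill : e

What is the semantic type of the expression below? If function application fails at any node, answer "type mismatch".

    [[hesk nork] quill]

<t,t>

[hesk nork]: functor hesk : <s,<e,<t,t>>>, argument nork : s; result <e,<t,t>>.
[[hesk nork] quill]: functor [hesk nork] : <e,<t,t>>, argument quill : e; result <t,t>.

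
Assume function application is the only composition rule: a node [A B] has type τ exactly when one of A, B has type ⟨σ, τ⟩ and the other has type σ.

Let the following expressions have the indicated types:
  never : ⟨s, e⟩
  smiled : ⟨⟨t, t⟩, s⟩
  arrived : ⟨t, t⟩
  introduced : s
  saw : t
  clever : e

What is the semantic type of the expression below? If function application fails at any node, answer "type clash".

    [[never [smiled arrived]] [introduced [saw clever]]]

type clash

[smiled arrived]: smiled is ⟨⟨t, t⟩, s⟩, arrived is ⟨t, t⟩; result s.
[never [smiled arrived]]: never is ⟨s, e⟩, [smiled arrived] is s; result e.
[saw clever]: t and e cannot combine by function application — type clash.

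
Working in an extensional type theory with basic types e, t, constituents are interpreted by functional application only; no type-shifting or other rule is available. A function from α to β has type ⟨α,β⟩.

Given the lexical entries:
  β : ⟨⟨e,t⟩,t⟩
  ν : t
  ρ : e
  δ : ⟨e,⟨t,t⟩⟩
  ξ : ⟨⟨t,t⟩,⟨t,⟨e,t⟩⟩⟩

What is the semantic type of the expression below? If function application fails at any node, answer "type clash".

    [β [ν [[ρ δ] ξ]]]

t

[ρ δ]: δ is ⟨e,⟨t,t⟩⟩, ρ is e; result ⟨t,t⟩.
[[ρ δ] ξ]: ξ is ⟨⟨t,t⟩,⟨t,⟨e,t⟩⟩⟩, [ρ δ] is ⟨t,t⟩; result ⟨t,⟨e,t⟩⟩.
[ν [[ρ δ] ξ]]: [[ρ δ] ξ] is ⟨t,⟨e,t⟩⟩, ν is t; result ⟨e,t⟩.
[β [ν [[ρ δ] ξ]]]: β is ⟨⟨e,t⟩,t⟩, [ν [[ρ δ] ξ]] is ⟨e,t⟩; result t.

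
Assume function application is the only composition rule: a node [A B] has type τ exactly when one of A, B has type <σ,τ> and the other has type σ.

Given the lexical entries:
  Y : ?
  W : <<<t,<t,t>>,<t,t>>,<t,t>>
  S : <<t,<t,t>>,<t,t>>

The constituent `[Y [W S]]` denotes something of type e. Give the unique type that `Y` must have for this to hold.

[Y [W S]] must have type e. The sister [W S] has type <t,t>; that is not a function onto e, so Y must be the functor, of type <<t,t>,e>.

<<t,t>,e>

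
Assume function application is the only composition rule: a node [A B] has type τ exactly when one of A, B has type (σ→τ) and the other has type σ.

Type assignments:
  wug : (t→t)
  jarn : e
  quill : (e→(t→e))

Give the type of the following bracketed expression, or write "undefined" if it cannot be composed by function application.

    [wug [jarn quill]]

[jarn quill]: quill is (e→(t→e)), jarn is e; result (t→e).
[wug [jarn quill]]: (t→t) and (t→e) cannot combine by function application — type clash.

undefined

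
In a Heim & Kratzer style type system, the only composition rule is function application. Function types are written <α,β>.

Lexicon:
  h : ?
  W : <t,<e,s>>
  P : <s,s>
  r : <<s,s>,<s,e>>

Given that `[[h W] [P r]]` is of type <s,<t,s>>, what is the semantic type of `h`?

<<t,<e,s>>,<<s,e>,<s,<t,s>>>>

At [[h W] [P r]] (required: <s,<t,s>>): [P r] is <s,e>, which is not a function with range <s,<t,s>>; hence [h W] is the functor — type <<s,e>,<s,<t,s>>>.
At [h W] (required: <<s,e>,<s,<t,s>>>): W is <t,<e,s>>, which is not a function with range <<s,e>,<s,<t,s>>>; hence h is the functor — type <<t,<e,s>>,<<s,e>,<s,<t,s>>>>.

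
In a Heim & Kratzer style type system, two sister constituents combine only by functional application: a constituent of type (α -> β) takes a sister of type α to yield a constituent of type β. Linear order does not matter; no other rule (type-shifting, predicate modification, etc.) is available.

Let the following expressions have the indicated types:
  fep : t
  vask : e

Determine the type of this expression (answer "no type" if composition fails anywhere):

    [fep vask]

no type

At [fep vask]: neither t nor e can take the other as argument; the node is ill-typed.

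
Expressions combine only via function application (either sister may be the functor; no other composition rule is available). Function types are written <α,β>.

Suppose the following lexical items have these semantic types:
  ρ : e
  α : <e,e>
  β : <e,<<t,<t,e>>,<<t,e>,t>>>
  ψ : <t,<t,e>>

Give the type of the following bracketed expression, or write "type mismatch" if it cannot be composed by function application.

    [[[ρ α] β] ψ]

[ρ α]: <e,e> applied to e yields e.
[[ρ α] β]: <e,<<t,<t,e>>,<<t,e>,t>>> applied to e yields <<t,<t,e>>,<<t,e>,t>>.
[[[ρ α] β] ψ]: <<t,<t,e>>,<<t,e>,t>> applied to <t,<t,e>> yields <<t,e>,t>.

<<t,e>,t>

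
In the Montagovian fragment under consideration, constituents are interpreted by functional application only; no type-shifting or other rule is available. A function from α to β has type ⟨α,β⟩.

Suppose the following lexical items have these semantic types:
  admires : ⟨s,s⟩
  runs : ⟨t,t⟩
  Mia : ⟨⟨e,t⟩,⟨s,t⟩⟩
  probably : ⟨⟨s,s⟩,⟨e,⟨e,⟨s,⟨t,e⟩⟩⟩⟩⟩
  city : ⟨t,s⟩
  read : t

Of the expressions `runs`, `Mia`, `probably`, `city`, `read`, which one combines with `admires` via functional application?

runs : ⟨t,t⟩ — no; admires wants s, and runs wants t.
Mia : ⟨⟨e,t⟩,⟨s,t⟩⟩ — no; admires wants s, and Mia wants ⟨e,t⟩.
probably — combines: probably : ⟨⟨s,s⟩,⟨e,⟨e,⟨s,⟨t,e⟩⟩⟩⟩⟩ takes admires : ⟨s,s⟩ as argument, giving ⟨e,⟨e,⟨s,⟨t,e⟩⟩⟩⟩.
city : ⟨t,s⟩ — no; admires wants s, and city wants t.
read : t — no; admires wants s, and read wants nothing (atomic).

probably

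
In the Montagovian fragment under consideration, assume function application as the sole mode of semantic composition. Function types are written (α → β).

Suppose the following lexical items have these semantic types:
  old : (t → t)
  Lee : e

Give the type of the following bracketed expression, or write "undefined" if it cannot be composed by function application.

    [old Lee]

[old Lee]: (t → t) with e — neither is a function whose domain matches the other; composition fails here.

undefined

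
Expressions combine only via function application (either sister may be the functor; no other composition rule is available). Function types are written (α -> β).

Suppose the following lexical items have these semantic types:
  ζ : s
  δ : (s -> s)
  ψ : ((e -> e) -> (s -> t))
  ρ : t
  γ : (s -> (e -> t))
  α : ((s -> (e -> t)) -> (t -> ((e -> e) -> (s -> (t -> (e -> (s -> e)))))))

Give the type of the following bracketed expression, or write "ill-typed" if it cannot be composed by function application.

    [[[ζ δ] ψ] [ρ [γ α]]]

ill-typed

[ζ δ]: δ is (s -> s), ζ is s; result s.
[[ζ δ] ψ]: s with ((e -> e) -> (s -> t)) — neither is a function whose domain matches the other; composition fails here.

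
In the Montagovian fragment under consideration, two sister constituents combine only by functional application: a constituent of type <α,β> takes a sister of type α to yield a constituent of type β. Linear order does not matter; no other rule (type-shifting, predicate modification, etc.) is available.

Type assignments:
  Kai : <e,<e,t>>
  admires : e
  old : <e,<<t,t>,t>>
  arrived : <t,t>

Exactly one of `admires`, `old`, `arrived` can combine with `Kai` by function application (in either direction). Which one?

admires

admires — combines: Kai : <e,<e,t>> takes admires : e as argument, giving <e,t>.
old : <e,<<t,t>,t>> — does not combine with Kai.
arrived : <t,t> — does not combine with Kai.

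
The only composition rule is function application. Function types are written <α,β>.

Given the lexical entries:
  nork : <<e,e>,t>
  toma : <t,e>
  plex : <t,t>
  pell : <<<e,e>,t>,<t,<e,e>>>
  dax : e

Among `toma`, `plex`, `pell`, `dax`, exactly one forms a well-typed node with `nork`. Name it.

toma : <t,e> — no; nork wants <e,e>, and toma wants t.
plex : <t,t> — no; nork wants <e,e>, and plex wants t.
pell — combines: pell : <<<e,e>,t>,<t,<e,e>>> takes nork : <<e,e>,t> as argument, giving <t,<e,e>>.
dax : e — no; nork wants <e,e>, and dax wants nothing (atomic).

pell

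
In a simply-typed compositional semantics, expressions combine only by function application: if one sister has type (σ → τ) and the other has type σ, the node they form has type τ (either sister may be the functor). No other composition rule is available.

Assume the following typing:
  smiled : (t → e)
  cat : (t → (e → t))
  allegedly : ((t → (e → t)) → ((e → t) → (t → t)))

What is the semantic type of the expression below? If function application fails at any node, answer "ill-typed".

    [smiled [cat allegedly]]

[cat allegedly]: ((t → (e → t)) → ((e → t) → (t → t))) applied to (t → (e → t)) yields ((e → t) → (t → t)).
[smiled [cat allegedly]]: (t → e) with ((e → t) → (t → t)) — neither is a function whose domain matches the other; composition fails here.

ill-typed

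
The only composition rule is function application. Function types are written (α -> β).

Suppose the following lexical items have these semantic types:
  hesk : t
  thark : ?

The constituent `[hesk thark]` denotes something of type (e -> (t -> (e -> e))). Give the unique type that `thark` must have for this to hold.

(t -> (e -> (t -> (e -> e))))

At [hesk thark] (required: (e -> (t -> (e -> e)))): hesk is t, which is not a function with range (e -> (t -> (e -> e))); hence thark is the functor — type (t -> (e -> (t -> (e -> e)))).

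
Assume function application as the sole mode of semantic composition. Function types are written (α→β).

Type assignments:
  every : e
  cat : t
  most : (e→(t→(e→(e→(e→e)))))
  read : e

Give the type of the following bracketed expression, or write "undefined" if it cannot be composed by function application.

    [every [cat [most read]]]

(e→(e→e))

[most read] — most of type (e→(t→(e→(e→(e→e))))) combines with read of type e: type (t→(e→(e→(e→e)))).
[cat [most read]] — [most read] of type (t→(e→(e→(e→e)))) combines with cat of type t: type (e→(e→(e→e))).
[every [cat [most read]]] — [cat [most read]] of type (e→(e→(e→e))) combines with every of type e: type (e→(e→e)).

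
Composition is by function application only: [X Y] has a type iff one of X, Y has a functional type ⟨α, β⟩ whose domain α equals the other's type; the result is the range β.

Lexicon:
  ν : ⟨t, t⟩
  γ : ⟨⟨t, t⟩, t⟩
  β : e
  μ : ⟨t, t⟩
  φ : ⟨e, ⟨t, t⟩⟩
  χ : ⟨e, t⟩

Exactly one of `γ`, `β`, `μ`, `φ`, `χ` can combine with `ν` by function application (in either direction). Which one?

γ

γ — combines: γ : ⟨⟨t, t⟩, t⟩ takes ν : ⟨t, t⟩ as argument, giving t.
β : e — ν needs t; β needs nothing (atomic); neither fits.
μ : ⟨t, t⟩ — ν needs t; μ needs t; neither fits.
φ : ⟨e, ⟨t, t⟩⟩ — ν needs t; φ needs e; neither fits.
χ : ⟨e, t⟩ — ν needs t; χ needs e; neither fits.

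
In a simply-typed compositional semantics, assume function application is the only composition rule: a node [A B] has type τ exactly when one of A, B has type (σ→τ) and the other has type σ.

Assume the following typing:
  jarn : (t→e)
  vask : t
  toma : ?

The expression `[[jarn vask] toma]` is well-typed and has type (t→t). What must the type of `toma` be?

(e→(t→t))

At [[jarn vask] toma] (required: (t→t)): [jarn vask] is e, which is not a function with range (t→t); hence toma is the functor — type (e→(t→t)).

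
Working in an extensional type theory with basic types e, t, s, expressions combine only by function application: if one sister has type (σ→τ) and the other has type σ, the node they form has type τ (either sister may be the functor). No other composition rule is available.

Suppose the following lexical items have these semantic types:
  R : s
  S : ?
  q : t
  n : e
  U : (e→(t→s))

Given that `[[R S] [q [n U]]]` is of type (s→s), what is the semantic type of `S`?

For [[R S] [q [n U]]] to have type (s→s) with [q [n U]] of type s, [R S] must be the function: [R S] : (s→(s→s)).
For [R S] to have type (s→(s→s)) with R of type s, S must be the function: S : (s→(s→(s→s))).

(s→(s→(s→s)))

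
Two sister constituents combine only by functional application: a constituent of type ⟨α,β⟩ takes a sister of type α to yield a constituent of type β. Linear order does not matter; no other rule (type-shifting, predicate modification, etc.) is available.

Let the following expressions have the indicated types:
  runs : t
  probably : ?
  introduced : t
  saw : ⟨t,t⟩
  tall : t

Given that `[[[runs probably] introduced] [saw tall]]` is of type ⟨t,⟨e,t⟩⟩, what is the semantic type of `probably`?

⟨t,⟨t,⟨t,⟨t,⟨e,t⟩⟩⟩⟩⟩

[[[runs probably] introduced] [saw tall]] must have type ⟨t,⟨e,t⟩⟩. The sister [saw tall] has type t; that is not a function onto ⟨t,⟨e,t⟩⟩, so [[runs probably] introduced] must be the functor, of type ⟨t,⟨t,⟨e,t⟩⟩⟩.
[[runs probably] introduced] must have type ⟨t,⟨t,⟨e,t⟩⟩⟩. The sister introduced has type t; that is not a function onto ⟨t,⟨t,⟨e,t⟩⟩⟩, so [runs probably] must be the functor, of type ⟨t,⟨t,⟨t,⟨e,t⟩⟩⟩⟩.
[runs probably] must have type ⟨t,⟨t,⟨t,⟨e,t⟩⟩⟩⟩. The sister runs has type t; that is not a function onto ⟨t,⟨t,⟨t,⟨e,t⟩⟩⟩⟩, so probably must be the functor, of type ⟨t,⟨t,⟨t,⟨t,⟨e,t⟩⟩⟩⟩⟩.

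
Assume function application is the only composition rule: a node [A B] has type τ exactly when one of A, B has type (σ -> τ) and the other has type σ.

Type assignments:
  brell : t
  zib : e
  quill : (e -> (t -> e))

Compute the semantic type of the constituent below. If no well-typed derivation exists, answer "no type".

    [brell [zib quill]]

[zib quill] — quill of type (e -> (t -> e)) combines with zib of type e: type (t -> e).
[brell [zib quill]] — [zib quill] of type (t -> e) combines with brell of type t: type e.

e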